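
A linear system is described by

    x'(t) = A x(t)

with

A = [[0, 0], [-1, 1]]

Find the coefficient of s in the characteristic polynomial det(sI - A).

-1

For a 2×2 matrix, det(sI - A) = s^2 - (tr A)s + det A.
tr A = 1, det A = 0.
So p(s) = s^2 - s.
The coefficient of s is -1.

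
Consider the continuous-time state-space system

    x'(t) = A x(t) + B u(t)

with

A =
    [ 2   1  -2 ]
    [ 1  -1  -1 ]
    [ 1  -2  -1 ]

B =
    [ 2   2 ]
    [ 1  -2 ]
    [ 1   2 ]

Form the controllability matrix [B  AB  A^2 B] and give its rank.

AB = [[3, -2], [0, 2], [-1, 4]]
A^2B = [[8, -10], [4, -8], [4, -10]]
Controllability matrix C = [B  AB  A^2B] = [[2, 2, 3, -2, 8, -10], [1, -2, 0, 2, 4, -8], [1, 2, -1, 4, 4, -10]]
Take the 3×3 submatrix of C formed by columns 1, 2, 3: [[2, 2, 3], [1, -2, 0], [1, 2, -1]]. Its determinant is 2·((-2)·(-1) - 0·2) - 2·(1·(-1) - 0·1) + 3·(1·2 - (-2)·1) = 2·2 - 2·(-1) + 3·4 = 18 ≠ 0.
So rank(C) ≥ 3; since C has 3 rows, rank(C) = 3.
rank(C) = 3 = n, so the pair (A, B) is completely controllable.

3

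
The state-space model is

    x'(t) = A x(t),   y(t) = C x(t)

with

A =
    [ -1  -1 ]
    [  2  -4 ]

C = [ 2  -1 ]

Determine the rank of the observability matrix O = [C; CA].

CA = [[-4, 2]]
Observability matrix O = [C; CA] = [[2, -1], [-4, 2]]
Every row of O is a scalar multiple of row 1 = [2, -1] (multipliers 1, -2), so the rows span a one-dimensional space.
O ≠ 0, hence rank(O) = 1.
rank(O) = 1 < n = 2, so the pair (A, C) is not completely observable.

1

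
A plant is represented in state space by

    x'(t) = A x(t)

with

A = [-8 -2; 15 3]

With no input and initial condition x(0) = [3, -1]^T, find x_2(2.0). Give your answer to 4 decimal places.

0.6152

det(sI - A) = s^2 - (tr A)s + det A, with tr A = (-8) + 3 = -5 and det A = (-8)·3 - (-2)·15 = -24 - (-30) = 6.
So p(s) = det(sI - A) = s^2 + 5s + 6.
Factor s^2 + 5s + 6: two numbers with sum -5 and product 6 are -2 and -3, so s^2 + 5s + 6 = (s + 2)(s + 3).
Hence p(s) = (s + 2) (s + 3), with roots -3, -2.
The eigenvalues -3, -2 are distinct and real, so A is diagonalisable and x(t) = e^{At} x(0) = V diag(e^{λ_i t}) V^{-1} x(0), where the columns of V are the eigenvectors.
λ = -3: A - (-3)I = [[-5, -2], [15, 6]]. Row 1 gives (-5)·v1 + (-2)·v2 = 0, so take v_1 = [2, -5]^T.
λ = -2: A - (-2)I = [[-6, -2], [15, 5]]. Row 1 gives (-6)·v1 + (-2)·v2 = 0, so take v_2 = [-1, 3]^T.
V = [v_1 v_2] = [[2, -1], [-5, 3]] has det V = 1, so V^{-1} = adj(V)/det V = [[3, 1], [5, 2]].
Modal coordinates z(0) = V^{-1} x(0): 3·3 + 1·(-1) = 8; 5·3 + 2·(-1) = 13; so z(0) = [8, 13]^T.
x_2(t) = Σ_i (v_i)_2 · z_i(0) · e^{λ_i t} (row 2 of V times the modal terms).
x_2(2.0) = (-5)·8·e^{-3·2.0} + 3·13·e^{-2·2.0} = (-40)·0.002479 + 39·0.018316 = 0.6152.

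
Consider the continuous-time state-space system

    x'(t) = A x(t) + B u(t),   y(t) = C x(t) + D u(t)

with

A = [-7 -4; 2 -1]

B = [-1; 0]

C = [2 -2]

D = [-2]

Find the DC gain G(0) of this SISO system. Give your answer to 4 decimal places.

-1.8667

G(0) = C(-A)^{-1}B + D = -C A^{-1} B + D.
det A = 15, so A^{-1} = (1/15)·adj(A) = [[-1/15, 4/15], [-2/15, -7/15]]
A^{-1} B = [1/15, 2/15]^T
C A^{-1} B = -2/15
G(0) = D - C A^{-1} B = -2 - (-2/15) = -28/15 ≈ -1.8667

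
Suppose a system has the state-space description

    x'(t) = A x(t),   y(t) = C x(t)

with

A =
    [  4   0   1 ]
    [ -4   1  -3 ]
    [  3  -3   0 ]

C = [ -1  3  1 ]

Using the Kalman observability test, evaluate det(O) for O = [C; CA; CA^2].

CA = [[-13, 0, -10]]
CA^2 = [[-82, 30, -13]]
Observability matrix O = [C; CA; CA^2] = [[-1, 3, 1], [-13, 0, -10], [-82, 30, -13]]
Expanding along the first row, det(O) = (-1)·(0·(-13) - (-10)·30) - 3·((-13)·(-13) - (-10)·(-82)) + 1·((-13)·30 - 0·(-82)) = (-1)·300 - 3·(-651) + 1·(-390) = 1263
Since det(O) ≠ 0, rank(O) = 3 and the system is completely observable.

1263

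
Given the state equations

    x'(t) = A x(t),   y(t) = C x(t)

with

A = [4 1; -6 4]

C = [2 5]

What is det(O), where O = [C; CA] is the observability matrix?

154

CA = [[-22, 22]]
Observability matrix O = [C; CA] = [[2, 5], [-22, 22]]
det(O) = 2·22 - 5·(-22) = 44 - (-110) = 154
Since det(O) ≠ 0, rank(O) = 2 and the system is completely observable.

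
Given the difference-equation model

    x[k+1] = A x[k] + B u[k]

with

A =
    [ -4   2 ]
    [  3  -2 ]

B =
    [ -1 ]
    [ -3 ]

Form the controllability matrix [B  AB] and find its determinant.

AB = [[-2], [3]]
Controllability matrix C = [B  AB] = [[-1, -2], [-3, 3]]
det(C) = (-1)·3 - (-2)·(-3) = -3 - 6 = -9
Since det(C) ≠ 0, rank(C) = 2 and the system is completely controllable.

-9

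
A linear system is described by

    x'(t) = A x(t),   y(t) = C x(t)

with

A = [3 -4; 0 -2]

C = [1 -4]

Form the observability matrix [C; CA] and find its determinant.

CA = [[3, 4]]
Observability matrix O = [C; CA] = [[1, -4], [3, 4]]
det(O) = 1·4 - (-4)·3 = 4 - (-12) = 16
Since det(O) ≠ 0, rank(O) = 2 and the system is completely observable.

16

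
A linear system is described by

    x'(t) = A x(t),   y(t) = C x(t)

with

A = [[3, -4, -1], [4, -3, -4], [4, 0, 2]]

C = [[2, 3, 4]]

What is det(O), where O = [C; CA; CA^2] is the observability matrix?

-15072

CA = [[34, -17, -6]]
CA^2 = [[10, -85, 22]]
Observability matrix O = [C; CA; CA^2] = [[2, 3, 4], [34, -17, -6], [10, -85, 22]]
Expanding along the first row, det(O) = 2·((-17)·22 - (-6)·(-85)) - 3·(34·22 - (-6)·10) + 4·(34·(-85) - (-17)·10) = 2·(-884) - 3·808 + 4·(-2720) = -15072
Since det(O) ≠ 0, rank(O) = 3 and the system is completely observable.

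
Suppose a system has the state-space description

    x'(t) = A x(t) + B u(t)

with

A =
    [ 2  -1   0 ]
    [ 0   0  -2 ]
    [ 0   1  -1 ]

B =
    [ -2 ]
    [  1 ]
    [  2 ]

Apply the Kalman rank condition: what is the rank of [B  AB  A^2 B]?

3

AB = [[-5], [-4], [-1]]
A^2B = [[-6], [2], [-3]]
Controllability matrix C = [B  AB  A^2B] = [[-2, -5, -6], [1, -4, 2], [2, -1, -3]]
det(C) = (-2)·((-4)·(-3) - 2·(-1)) - (-5)·(1·(-3) - 2·2) + (-6)·(1·(-1) - (-4)·2) = (-2)·14 - (-5)·(-7) + (-6)·7 = -105 ≠ 0, so rank(C) = 3.
rank(C) = 3 = n, so the pair (A, B) is completely controllable.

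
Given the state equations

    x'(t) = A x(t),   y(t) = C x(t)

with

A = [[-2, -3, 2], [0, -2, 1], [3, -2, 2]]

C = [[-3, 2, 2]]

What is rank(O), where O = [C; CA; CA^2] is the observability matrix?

CA = [[12, 1, 0]]
CA^2 = [[-24, -38, 25]]
Observability matrix O = [C; CA; CA^2] = [[-3, 2, 2], [12, 1, 0], [-24, -38, 25]]
det(O) = (-3)·(1·25 - 0·(-38)) - 2·(12·25 - 0·(-24)) + 2·(12·(-38) - 1·(-24)) = (-3)·25 - 2·300 + 2·(-432) = -1539 ≠ 0, so rank(O) = 3.
rank(O) = 3 = n, so the pair (A, C) is completely observable.

3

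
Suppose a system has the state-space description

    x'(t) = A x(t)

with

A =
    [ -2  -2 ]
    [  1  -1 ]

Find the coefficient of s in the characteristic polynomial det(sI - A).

For a 2×2 matrix, det(sI - A) = s^2 - (tr A)s + det A.
tr A = -3, det A = 4.
So p(s) = s^2 + 3s + 4.
The coefficient of s is 3.

3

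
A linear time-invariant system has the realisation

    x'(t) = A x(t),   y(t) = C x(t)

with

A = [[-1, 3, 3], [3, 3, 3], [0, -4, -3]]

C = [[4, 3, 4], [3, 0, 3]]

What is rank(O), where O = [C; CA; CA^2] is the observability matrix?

3

CA = [[5, 5, 9], [-3, -3, 0]]
CA^2 = [[10, -6, 3], [-6, -18, -18]]
Observability matrix O = [C; CA; CA^2] = [[4, 3, 4], [3, 0, 3], [5, 5, 9], [-3, -3, 0], [10, -6, 3], [-6, -18, -18]]
Take the 3×3 submatrix of O formed by rows 1, 2, 3: [[4, 3, 4], [3, 0, 3], [5, 5, 9]]. Its determinant is 4·(0·9 - 3·5) - 3·(3·9 - 3·5) + 4·(3·5 - 0·5) = 4·(-15) - 3·12 + 4·15 = -36 ≠ 0.
So rank(O) ≥ 3; since O has 3 columns, rank(O) = 3.
rank(O) = 3 = n, so the pair (A, C) is completely observable.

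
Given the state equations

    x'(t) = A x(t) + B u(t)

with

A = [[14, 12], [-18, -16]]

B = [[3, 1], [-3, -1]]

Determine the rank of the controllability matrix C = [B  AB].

1

AB = [[6, 2], [-6, -2]]
Controllability matrix C = [B  AB] = [[3, 1, 6, 2], [-3, -1, -6, -2]]
Every column of C is a scalar multiple of column 1 = [3, -3] (multipliers 1, 1/3, 2, 2/3), so the columns span a one-dimensional space.
C ≠ 0, hence rank(C) = 1.
rank(C) = 1 < n = 2, so the pair (A, B) is not completely controllable.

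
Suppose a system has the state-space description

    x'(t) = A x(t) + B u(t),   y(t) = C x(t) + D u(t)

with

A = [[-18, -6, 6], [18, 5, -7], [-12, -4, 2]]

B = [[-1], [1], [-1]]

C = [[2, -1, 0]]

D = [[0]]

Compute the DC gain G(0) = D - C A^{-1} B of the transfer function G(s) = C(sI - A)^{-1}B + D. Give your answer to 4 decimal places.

-0.5000

G(0) = C(-A)^{-1}B + D = -C A^{-1} B + D.
det A = -36, so A^{-1} = (1/-36)·adj(A) = [[1/2, 1/3, -1/3], [-4/3, -1, 1/2], [1/3, 0, -1/2]]
A^{-1} B = [1/6, -1/6, 1/6]^T
C A^{-1} B = 1/2
G(0) = D - C A^{-1} B = 0 - (1/2) = -1/2 ≈ -0.5000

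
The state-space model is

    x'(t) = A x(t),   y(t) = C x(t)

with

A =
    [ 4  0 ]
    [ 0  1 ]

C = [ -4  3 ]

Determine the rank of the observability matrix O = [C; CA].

CA = [[-16, 3]]
Observability matrix O = [C; CA] = [[-4, 3], [-16, 3]]
det(O) = (-4)·3 - 3·(-16) = -12 - (-48) = 36 ≠ 0, so rank(O) = 2.
rank(O) = 2 = n, so the pair (A, C) is completely observable.

2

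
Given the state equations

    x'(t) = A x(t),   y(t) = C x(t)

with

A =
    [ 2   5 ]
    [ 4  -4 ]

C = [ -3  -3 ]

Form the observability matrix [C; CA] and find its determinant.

CA = [[-18, -3]]
Observability matrix O = [C; CA] = [[-3, -3], [-18, -3]]
det(O) = (-3)·(-3) - (-3)·(-18) = 9 - 54 = -45
Since det(O) ≠ 0, rank(O) = 2 and the system is completely observable.

-45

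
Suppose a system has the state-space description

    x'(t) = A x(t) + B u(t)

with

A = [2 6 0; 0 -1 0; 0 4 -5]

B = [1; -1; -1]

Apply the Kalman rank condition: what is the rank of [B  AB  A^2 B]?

AB = [[-4], [1], [1]]
A^2B = [[-2], [-1], [-1]]
Controllability matrix C = [B  AB  A^2B] = [[1, -4, -2], [-1, 1, -1], [-1, 1, -1]]
The rows r1, r2, r3 of C are linearly dependent: -r2 + r3 = 0 (check each entry), so rank(C) ≤ 2.
The 2×2 minor from rows 1, 2, columns 1, 2 is 1·1 - (-4)·(-1) = 1 - 4 = -3 ≠ 0, so rank(C) = 2.
rank(C) = 2 < n = 3, so the pair (A, B) is not completely controllable.

2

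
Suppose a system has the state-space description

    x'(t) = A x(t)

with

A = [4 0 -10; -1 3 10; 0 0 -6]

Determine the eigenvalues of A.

-6, 3, 4

det(sI - A) = s^3 - (tr A)s^2 + (M11 + M22 + M33)s - det A, where Mii is the 2×2 principal minor of A obtained by deleting row i and column i.
tr A = 4 + 3 + (-6) = 1; M11 = 3·(-6) - 10·0 = -18 - 0 = -18; M22 = 4·(-6) - (-10)·0 = -24 - 0 = -24; M33 = 4·3 - 0·(-1) = 12 - 0 = 12; sum of minors = -30.
det A = 4·(3·(-6) - 10·0) - 0·((-1)·(-6) - 10·0) + (-10)·((-1)·0 - 3·0) = 4·(-18) - 0·6 + (-10)·0 = -72.
So p(s) = det(sI - A) = s^3 - s^2 - 30s + 72.
Rational-root test: any integer root divides 72. Testing small divisors, s = 3 works: p(3) = 27 + (-9) + (-90) + 72 = 0, so (s - 3) is a factor.
Dividing, p(s) = (s - 3)(s^2 + 2s - 24).
Factor s^2 + 2s - 24: two numbers with sum -2 and product -24 are 4 and -6, so s^2 + 2s - 24 = (s - 4)(s + 6).
Hence p(s) = (s - 4) (s - 3) (s + 6), with roots -6, 3, 4.
At least one eigenvalue has non-negative real part, so the system is not asymptotically stable.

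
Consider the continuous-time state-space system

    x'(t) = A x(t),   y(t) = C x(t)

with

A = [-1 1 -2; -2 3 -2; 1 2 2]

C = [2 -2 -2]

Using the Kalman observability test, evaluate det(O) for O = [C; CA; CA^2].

CA = [[0, -8, -4]]
CA^2 = [[12, -32, 8]]
Observability matrix O = [C; CA; CA^2] = [[2, -2, -2], [0, -8, -4], [12, -32, 8]]
Expanding along the first row, det(O) = 2·((-8)·8 - (-4)·(-32)) - (-2)·(0·8 - (-4)·12) + (-2)·(0·(-32) - (-8)·12) = 2·(-192) - (-2)·48 + (-2)·96 = -480
Since det(O) ≠ 0, rank(O) = 3 and the system is completely observable.

-480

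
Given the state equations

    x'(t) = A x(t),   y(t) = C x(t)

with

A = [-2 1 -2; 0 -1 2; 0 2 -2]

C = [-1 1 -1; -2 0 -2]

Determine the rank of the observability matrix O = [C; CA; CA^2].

3

CA = [[2, -4, 6], [4, -6, 8]]
CA^2 = [[-4, 18, -24], [-8, 26, -36]]
Observability matrix O = [C; CA; CA^2] = [[-1, 1, -1], [-2, 0, -2], [2, -4, 6], [4, -6, 8], [-4, 18, -24], [-8, 26, -36]]
Take the 3×3 submatrix of O formed by rows 1, 2, 3: [[-1, 1, -1], [-2, 0, -2], [2, -4, 6]]. Its determinant is (-1)·(0·6 - (-2)·(-4)) - 1·((-2)·6 - (-2)·2) + (-1)·((-2)·(-4) - 0·2) = (-1)·(-8) - 1·(-8) + (-1)·8 = 8 ≠ 0.
So rank(O) ≥ 3; since O has 3 columns, rank(O) = 3.
rank(O) = 3 = n, so the pair (A, C) is completely observable.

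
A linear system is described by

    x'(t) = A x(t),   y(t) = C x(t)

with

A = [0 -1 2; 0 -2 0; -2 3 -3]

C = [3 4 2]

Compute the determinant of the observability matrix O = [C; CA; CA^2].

-120

CA = [[-4, -5, 0]]
CA^2 = [[0, 14, -8]]
Observability matrix O = [C; CA; CA^2] = [[3, 4, 2], [-4, -5, 0], [0, 14, -8]]
Expanding along the first row, det(O) = 3·((-5)·(-8) - 0·14) - 4·((-4)·(-8) - 0·0) + 2·((-4)·14 - (-5)·0) = 3·40 - 4·32 + 2·(-56) = -120
Since det(O) ≠ 0, rank(O) = 3 and the system is completely observable.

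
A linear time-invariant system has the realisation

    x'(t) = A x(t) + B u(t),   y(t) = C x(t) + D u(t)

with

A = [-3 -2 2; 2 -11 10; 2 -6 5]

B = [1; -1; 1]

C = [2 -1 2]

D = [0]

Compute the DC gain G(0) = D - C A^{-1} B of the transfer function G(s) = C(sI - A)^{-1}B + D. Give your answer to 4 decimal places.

6.2000

G(0) = C(-A)^{-1}B + D = -C A^{-1} B + D.
det A = -15, so A^{-1} = (1/-15)·adj(A) = [[-1/3, 2/15, -2/15], [-2/3, 19/15, -34/15], [-2/3, 22/15, -37/15]]
A^{-1} B = [-3/5, -21/5, -23/5]^T
C A^{-1} B = -31/5
G(0) = D - C A^{-1} B = 0 - (-31/5) = 31/5 ≈ 6.2000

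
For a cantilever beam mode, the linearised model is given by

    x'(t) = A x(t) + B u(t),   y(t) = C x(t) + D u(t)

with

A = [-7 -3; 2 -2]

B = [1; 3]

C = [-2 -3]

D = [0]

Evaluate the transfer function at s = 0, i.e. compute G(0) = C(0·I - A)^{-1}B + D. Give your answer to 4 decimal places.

-2.7500

G(0) = C(-A)^{-1}B + D = -C A^{-1} B + D.
det A = 20, so A^{-1} = (1/20)·adj(A) = [[-1/10, 3/20], [-1/10, -7/20]]
A^{-1} B = [7/20, -23/20]^T
C A^{-1} B = 11/4
G(0) = D - C A^{-1} B = 0 - (11/4) = -11/4 ≈ -2.7500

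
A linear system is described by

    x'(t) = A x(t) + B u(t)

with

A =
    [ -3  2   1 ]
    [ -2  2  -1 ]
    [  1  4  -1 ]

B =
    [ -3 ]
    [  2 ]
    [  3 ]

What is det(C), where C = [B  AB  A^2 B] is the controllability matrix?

AB = [[16], [7], [2]]
A^2B = [[-32], [-20], [42]]
Controllability matrix C = [B  AB  A^2B] = [[-3, 16, -32], [2, 7, -20], [3, 2, 42]]
Expanding along the first row, det(C) = (-3)·(7·42 - (-20)·2) - 16·(2·42 - (-20)·3) + (-32)·(2·2 - 7·3) = (-3)·334 - 16·144 + (-32)·(-17) = -2762
Since det(C) ≠ 0, rank(C) = 3 and the system is completely controllable.

-2762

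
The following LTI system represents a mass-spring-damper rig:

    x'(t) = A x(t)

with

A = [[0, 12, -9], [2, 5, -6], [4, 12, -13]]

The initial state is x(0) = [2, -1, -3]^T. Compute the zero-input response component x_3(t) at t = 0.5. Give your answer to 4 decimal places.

2.2367

det(sI - A) = s^3 - (tr A)s^2 + (M11 + M22 + M33)s - det A, where Mii is the 2×2 principal minor of A obtained by deleting row i and column i.
tr A = 0 + 5 + (-13) = -8; M11 = 5·(-13) - (-6)·12 = -65 - (-72) = 7; M22 = 0·(-13) - (-9)·4 = 0 - (-36) = 36; M33 = 0·5 - 12·2 = 0 - 24 = -24; sum of minors = 19.
det A = 0·(5·(-13) - (-6)·12) - 12·(2·(-13) - (-6)·4) + (-9)·(2·12 - 5·4) = 0·7 - 12·(-2) + (-9)·4 = -12.
So p(s) = det(sI - A) = s^3 + 8s^2 + 19s + 12.
Rational-root test: any integer root divides 12. Testing small divisors, s = -1 works: p(-1) = -1 + 8 + (-19) + 12 = 0, so (s + 1) is a factor.
Dividing, p(s) = (s + 1)(s^2 + 7s + 12).
Factor s^2 + 7s + 12: two numbers with sum -7 and product 12 are -3 and -4, so s^2 + 7s + 12 = (s + 3)(s + 4).
Hence p(s) = (s + 1) (s + 3) (s + 4), with roots -4, -3, -1.
The eigenvalues -4, -3, -1 are distinct and real, so A is diagonalisable and x(t) = e^{At} x(0) = V diag(e^{λ_i t}) V^{-1} x(0), where the columns of V are the eigenvectors.
λ = -4: A - (-4)I = [[4, 12, -9], [2, 9, -6], [4, 12, -9]]. v must be orthogonal to every row; (row 1) × (row 2) = [9, 6, 12], so take v_1 = [3, 2, 4]^T.
λ = -3: A - (-3)I = [[3, 12, -9], [2, 8, -6], [4, 12, -10]]. v must be orthogonal to every row; (row 1) × (row 3) = [-12, -6, -12], so take v_2 = [-2, -1, -2]^T.
λ = -1: A - (-1)I = [[1, 12, -9], [2, 6, -6], [4, 12, -12]]. v must be orthogonal to every row; (row 1) × (row 2) = [-18, -12, -18], so take v_3 = [3, 2, 3]^T.
V = [v_1 v_2 v_3] = [[3, -2, 3], [2, -1, 2], [4, -2, 3]] has det V = -1, so V^{-1} = adj(V)/det V = [[-1, 0, 1], [-2, 3, 0], [0, 2, -1]].
Modal coordinates z(0) = V^{-1} x(0): (-1)·2 + 0·(-1) + 1·(-3) = -5; (-2)·2 + 3·(-1) + 0·(-3) = -7; 0·2 + 2·(-1) + (-1)·(-3) = 1; so z(0) = [-5, -7, 1]^T.
x_3(t) = Σ_i (v_i)_3 · z_i(0) · e^{λ_i t} (row 3 of V times the modal terms).
x_3(0.5) = 4·(-5)·e^{-4·0.5} + (-2)·(-7)·e^{-3·0.5} + 3·1·e^{-1·0.5} = (-20)·0.135335 + 14·0.223130 + 3·0.606531 = 2.2367.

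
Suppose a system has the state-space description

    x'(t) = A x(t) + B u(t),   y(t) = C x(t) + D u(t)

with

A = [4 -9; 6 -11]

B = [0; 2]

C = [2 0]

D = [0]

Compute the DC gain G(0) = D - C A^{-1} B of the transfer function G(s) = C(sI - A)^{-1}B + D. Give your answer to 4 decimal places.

-3.6000

G(0) = C(-A)^{-1}B + D = -C A^{-1} B + D.
det A = 10, so A^{-1} = (1/10)·adj(A) = [[-11/10, 9/10], [-3/5, 2/5]]
A^{-1} B = [9/5, 4/5]^T
C A^{-1} B = 18/5
G(0) = D - C A^{-1} B = 0 - (18/5) = -18/5 ≈ -3.6000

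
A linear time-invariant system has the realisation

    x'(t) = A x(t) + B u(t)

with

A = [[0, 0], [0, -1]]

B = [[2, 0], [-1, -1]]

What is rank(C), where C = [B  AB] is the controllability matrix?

AB = [[0, 0], [1, 1]]
Controllability matrix C = [B  AB] = [[2, 0, 0, 0], [-1, -1, 1, 1]]
Take the 2×2 submatrix of C formed by columns 1, 2: [[2, 0], [-1, -1]]. Its determinant is 2·(-1) - 0·(-1) = -2 - 0 = -2 ≠ 0.
So rank(C) ≥ 2; since C has 2 rows, rank(C) = 2.
rank(C) = 2 = n, so the pair (A, B) is completely controllable.

2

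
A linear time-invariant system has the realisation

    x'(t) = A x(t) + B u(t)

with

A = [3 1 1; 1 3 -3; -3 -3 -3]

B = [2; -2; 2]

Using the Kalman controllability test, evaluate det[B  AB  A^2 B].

-320

AB = [[6], [-10], [-6]]
A^2B = [[2], [-6], [30]]
Controllability matrix C = [B  AB  A^2B] = [[2, 6, 2], [-2, -10, -6], [2, -6, 30]]
Expanding along the first row, det(C) = 2·((-10)·30 - (-6)·(-6)) - 6·((-2)·30 - (-6)·2) + 2·((-2)·(-6) - (-10)·2) = 2·(-336) - 6·(-48) + 2·32 = -320
Since det(C) ≠ 0, rank(C) = 3 and the system is completely controllable.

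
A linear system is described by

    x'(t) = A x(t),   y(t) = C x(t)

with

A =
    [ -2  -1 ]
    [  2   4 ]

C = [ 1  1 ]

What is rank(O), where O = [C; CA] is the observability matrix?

2

CA = [[0, 3]]
Observability matrix O = [C; CA] = [[1, 1], [0, 3]]
det(O) = 1·3 - 1·0 = 3 - 0 = 3 ≠ 0, so rank(O) = 2.
rank(O) = 2 = n, so the pair (A, C) is completely observable.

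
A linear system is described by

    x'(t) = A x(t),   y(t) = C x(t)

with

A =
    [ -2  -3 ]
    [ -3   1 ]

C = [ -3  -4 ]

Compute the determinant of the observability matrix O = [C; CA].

57

CA = [[18, 5]]
Observability matrix O = [C; CA] = [[-3, -4], [18, 5]]
det(O) = (-3)·5 - (-4)·18 = -15 - (-72) = 57
Since det(O) ≠ 0, rank(O) = 2 and the system is completely observable.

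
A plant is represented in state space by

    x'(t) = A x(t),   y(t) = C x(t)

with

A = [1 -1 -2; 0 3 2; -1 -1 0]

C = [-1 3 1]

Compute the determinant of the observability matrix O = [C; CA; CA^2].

CA = [[-2, 9, 8]]
CA^2 = [[-10, 21, 22]]
Observability matrix O = [C; CA; CA^2] = [[-1, 3, 1], [-2, 9, 8], [-10, 21, 22]]
Expanding along the first row, det(O) = (-1)·(9·22 - 8·21) - 3·((-2)·22 - 8·(-10)) + 1·((-2)·21 - 9·(-10)) = (-1)·30 - 3·36 + 1·48 = -90
Since det(O) ≠ 0, rank(O) = 3 and the system is completely observable.

-90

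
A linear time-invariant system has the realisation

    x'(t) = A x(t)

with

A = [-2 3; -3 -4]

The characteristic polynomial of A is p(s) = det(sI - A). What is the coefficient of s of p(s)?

For a 2×2 matrix, det(sI - A) = s^2 - (tr A)s + det A.
tr A = -6, det A = 17.
So p(s) = s^2 + 6s + 17.
The coefficient of s is 6.

6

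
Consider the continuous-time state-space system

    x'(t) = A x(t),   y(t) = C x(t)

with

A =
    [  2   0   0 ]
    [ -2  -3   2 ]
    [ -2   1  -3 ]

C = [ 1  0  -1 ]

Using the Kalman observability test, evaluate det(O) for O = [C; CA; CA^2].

-35

CA = [[4, -1, 3]]
CA^2 = [[4, 6, -11]]
Observability matrix O = [C; CA; CA^2] = [[1, 0, -1], [4, -1, 3], [4, 6, -11]]
Expanding along the first row, det(O) = 1·((-1)·(-11) - 3·6) - 0·(4·(-11) - 3·4) + (-1)·(4·6 - (-1)·4) = 1·(-7) - 0·(-56) + (-1)·28 = -35
Since det(O) ≠ 0, rank(O) = 3 and the system is completely observable.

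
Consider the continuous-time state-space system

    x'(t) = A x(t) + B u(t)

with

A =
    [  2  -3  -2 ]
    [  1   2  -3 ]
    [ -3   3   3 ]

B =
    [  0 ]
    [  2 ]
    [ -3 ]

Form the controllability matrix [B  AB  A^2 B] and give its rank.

3

AB = [[0], [13], [-3]]
A^2B = [[-33], [35], [30]]
Controllability matrix C = [B  AB  A^2B] = [[0, 0, -33], [2, 13, 35], [-3, -3, 30]]
det(C) = 0·(13·30 - 35·(-3)) - 0·(2·30 - 35·(-3)) + (-33)·(2·(-3) - 13·(-3)) = 0·495 - 0·165 + (-33)·33 = -1089 ≠ 0, so rank(C) = 3.
rank(C) = 3 = n, so the pair (A, B) is completely controllable.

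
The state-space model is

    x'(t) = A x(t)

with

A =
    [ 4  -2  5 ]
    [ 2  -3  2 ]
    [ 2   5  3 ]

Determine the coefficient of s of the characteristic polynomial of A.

Expand det(sI - A) for the 3×3 matrix.
p(s) = s^3 - 4s^2 - 25s - 8.
(Check: constant term = det(-A) = (-1)^3 det A = -8; coefficient of s^2 = -tr A = -4.)
The coefficient of s is -25.

-25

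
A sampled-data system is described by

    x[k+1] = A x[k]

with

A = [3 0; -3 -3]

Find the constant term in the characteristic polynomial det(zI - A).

For a 2×2 matrix, det(zI - A) = z^2 - (tr A)z + det A.
tr A = 0, det A = -9.
So p(z) = z^2 - 9.
The constant term is -9.

-9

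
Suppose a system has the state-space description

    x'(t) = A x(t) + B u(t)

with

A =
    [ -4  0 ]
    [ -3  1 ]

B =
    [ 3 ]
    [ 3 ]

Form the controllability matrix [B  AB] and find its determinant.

18

AB = [[-12], [-6]]
Controllability matrix C = [B  AB] = [[3, -12], [3, -6]]
det(C) = 3·(-6) - (-12)·3 = -18 - (-36) = 18
Since det(C) ≠ 0, rank(C) = 2 and the system is completely controllable.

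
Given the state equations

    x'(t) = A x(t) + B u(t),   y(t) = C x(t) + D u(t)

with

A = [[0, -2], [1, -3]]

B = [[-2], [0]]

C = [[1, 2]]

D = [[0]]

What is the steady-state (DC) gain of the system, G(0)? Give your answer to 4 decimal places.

-5.0000

G(0) = C(-A)^{-1}B + D = -C A^{-1} B + D.
det A = 2, so A^{-1} = (1/2)·adj(A) = [[-3/2, 1], [-1/2, 0]]
A^{-1} B = [3, 1]^T
C A^{-1} B = 5
G(0) = D - C A^{-1} B = 0 - (5) = -5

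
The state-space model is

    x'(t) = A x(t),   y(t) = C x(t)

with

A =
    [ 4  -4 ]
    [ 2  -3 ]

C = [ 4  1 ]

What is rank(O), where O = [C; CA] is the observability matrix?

2

CA = [[18, -19]]
Observability matrix O = [C; CA] = [[4, 1], [18, -19]]
det(O) = 4·(-19) - 1·18 = -76 - 18 = -94 ≠ 0, so rank(O) = 2.
rank(O) = 2 = n, so the pair (A, C) is completely observable.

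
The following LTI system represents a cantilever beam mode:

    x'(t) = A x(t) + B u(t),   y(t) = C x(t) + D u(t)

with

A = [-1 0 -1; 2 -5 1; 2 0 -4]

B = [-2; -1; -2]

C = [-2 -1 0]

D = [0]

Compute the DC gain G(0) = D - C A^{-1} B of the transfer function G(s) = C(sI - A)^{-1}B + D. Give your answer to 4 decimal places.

G(0) = C(-A)^{-1}B + D = -C A^{-1} B + D.
det A = -30, so A^{-1} = (1/-30)·adj(A) = [[-2/3, 0, 1/6], [-1/3, -1/5, 1/30], [-1/3, 0, -1/6]]
A^{-1} B = [1, 4/5, 1]^T
C A^{-1} B = -14/5
G(0) = D - C A^{-1} B = 0 - (-14/5) = 14/5 ≈ 2.8000

2.8000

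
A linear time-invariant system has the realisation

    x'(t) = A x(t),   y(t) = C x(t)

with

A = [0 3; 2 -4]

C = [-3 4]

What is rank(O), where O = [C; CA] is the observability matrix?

2

CA = [[8, -25]]
Observability matrix O = [C; CA] = [[-3, 4], [8, -25]]
det(O) = (-3)·(-25) - 4·8 = 75 - 32 = 43 ≠ 0, so rank(O) = 2.
rank(O) = 2 = n, so the pair (A, C) is completely observable.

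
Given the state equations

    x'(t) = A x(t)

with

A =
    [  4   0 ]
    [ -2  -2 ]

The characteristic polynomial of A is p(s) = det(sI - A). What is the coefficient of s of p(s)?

For a 2×2 matrix, det(sI - A) = s^2 - (tr A)s + det A.
tr A = 2, det A = -8.
So p(s) = s^2 - 2s - 8.
The coefficient of s is -2.

-2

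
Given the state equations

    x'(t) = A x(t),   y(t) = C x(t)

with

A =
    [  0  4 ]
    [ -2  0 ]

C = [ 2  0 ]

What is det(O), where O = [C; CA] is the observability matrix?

16

CA = [[0, 8]]
Observability matrix O = [C; CA] = [[2, 0], [0, 8]]
det(O) = 2·8 - 0·0 = 16 - 0 = 16
Since det(O) ≠ 0, rank(O) = 2 and the system is completely observable.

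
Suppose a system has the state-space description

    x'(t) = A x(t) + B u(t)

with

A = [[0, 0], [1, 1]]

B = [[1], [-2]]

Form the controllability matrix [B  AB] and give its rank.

AB = [[0], [-1]]
Controllability matrix C = [B  AB] = [[1, 0], [-2, -1]]
det(C) = 1·(-1) - 0·(-2) = -1 - 0 = -1 ≠ 0, so rank(C) = 2.
rank(C) = 2 = n, so the pair (A, B) is completely controllable.

2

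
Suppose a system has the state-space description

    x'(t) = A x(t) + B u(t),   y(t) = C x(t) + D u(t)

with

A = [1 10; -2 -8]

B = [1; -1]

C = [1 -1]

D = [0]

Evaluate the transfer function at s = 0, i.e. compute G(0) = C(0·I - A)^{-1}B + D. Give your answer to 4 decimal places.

-0.0833

G(0) = C(-A)^{-1}B + D = -C A^{-1} B + D.
det A = 12, so A^{-1} = (1/12)·adj(A) = [[-2/3, -5/6], [1/6, 1/12]]
A^{-1} B = [1/6, 1/12]^T
C A^{-1} B = 1/12
G(0) = D - C A^{-1} B = 0 - (1/12) = -1/12 ≈ -0.0833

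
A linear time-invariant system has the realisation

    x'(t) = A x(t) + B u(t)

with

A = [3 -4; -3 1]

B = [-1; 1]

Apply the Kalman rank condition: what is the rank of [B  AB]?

2

AB = [[-7], [4]]
Controllability matrix C = [B  AB] = [[-1, -7], [1, 4]]
det(C) = (-1)·4 - (-7)·1 = -4 - (-7) = 3 ≠ 0, so rank(C) = 2.
rank(C) = 2 = n, so the pair (A, B) is completely controllable.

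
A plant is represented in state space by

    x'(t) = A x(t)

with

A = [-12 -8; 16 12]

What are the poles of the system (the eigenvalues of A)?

det(sI - A) = s^2 - (tr A)s + det A, with tr A = (-12) + 12 = 0 and det A = (-12)·12 - (-8)·16 = -144 - (-128) = -16.
So p(s) = det(sI - A) = s^2 - 16.
Factor s^2 - 16: two numbers with sum 0 and product -16 are 4 and -4, so s^2 - 16 = (s - 4)(s + 4).
Hence p(s) = (s - 4) (s + 4), with roots -4, 4.
At least one eigenvalue has non-negative real part, so the system is not asymptotically stable.

-4, 4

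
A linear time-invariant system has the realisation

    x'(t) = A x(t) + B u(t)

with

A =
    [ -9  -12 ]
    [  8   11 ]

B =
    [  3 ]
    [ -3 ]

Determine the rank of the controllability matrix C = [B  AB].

AB = [[9], [-9]]
Controllability matrix C = [B  AB] = [[3, 9], [-3, -9]]
Every column of C is a scalar multiple of column 1 = [3, -3] (multipliers 1, 3), so the columns span a one-dimensional space.
C ≠ 0, hence rank(C) = 1.
rank(C) = 1 < n = 2, so the pair (A, B) is not completely controllable.

1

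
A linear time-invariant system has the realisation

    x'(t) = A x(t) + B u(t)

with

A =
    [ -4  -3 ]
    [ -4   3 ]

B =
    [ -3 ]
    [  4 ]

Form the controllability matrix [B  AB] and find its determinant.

AB = [[0], [24]]
Controllability matrix C = [B  AB] = [[-3, 0], [4, 24]]
det(C) = (-3)·24 - 0·4 = -72 - 0 = -72
Since det(C) ≠ 0, rank(C) = 2 and the system is completely controllable.

-72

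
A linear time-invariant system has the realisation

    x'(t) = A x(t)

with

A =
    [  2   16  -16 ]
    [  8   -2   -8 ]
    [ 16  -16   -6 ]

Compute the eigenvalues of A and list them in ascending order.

-6, -2, 2

det(sI - A) = s^3 - (tr A)s^2 + (M11 + M22 + M33)s - det A, where Mii is the 2×2 principal minor of A obtained by deleting row i and column i.
tr A = 2 + (-2) + (-6) = -6; M11 = (-2)·(-6) - (-8)·(-16) = 12 - 128 = -116; M22 = 2·(-6) - (-16)·16 = -12 - (-256) = 244; M33 = 2·(-2) - 16·8 = -4 - 128 = -132; sum of minors = -4.
det A = 2·((-2)·(-6) - (-8)·(-16)) - 16·(8·(-6) - (-8)·16) + (-16)·(8·(-16) - (-2)·16) = 2·(-116) - 16·80 + (-16)·(-96) = 24.
So p(s) = det(sI - A) = s^3 + 6s^2 - 4s - 24.
Rational-root test: any integer root divides -24. Testing small divisors, s = -2 works: p(-2) = -8 + 24 + 8 + (-24) = 0, so (s + 2) is a factor.
Dividing, p(s) = (s + 2)(s^2 + 4s - 12).
Factor s^2 + 4s - 12: two numbers with sum -4 and product -12 are 2 and -6, so s^2 + 4s - 12 = (s - 2)(s + 6).
Hence p(s) = (s - 2) (s + 2) (s + 6), with roots -6, -2, 2.
At least one eigenvalue has non-negative real part, so the system is not asymptotically stable.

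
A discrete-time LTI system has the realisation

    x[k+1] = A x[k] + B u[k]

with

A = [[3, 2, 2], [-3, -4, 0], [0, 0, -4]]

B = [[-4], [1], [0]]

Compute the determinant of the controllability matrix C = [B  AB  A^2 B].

0

AB = [[-10], [8], [0]]
A^2B = [[-14], [-2], [0]]
Controllability matrix C = [B  AB  A^2B] = [[-4, -10, -14], [1, 8, -2], [0, 0, 0]]
Expanding along the first row, det(C) = (-4)·(8·0 - (-2)·0) - (-10)·(1·0 - (-2)·0) + (-14)·(1·0 - 8·0) = (-4)·0 - (-10)·0 + (-14)·0 = 0
Since det(C) = 0, rank(C) < 3 and the system is not completely controllable.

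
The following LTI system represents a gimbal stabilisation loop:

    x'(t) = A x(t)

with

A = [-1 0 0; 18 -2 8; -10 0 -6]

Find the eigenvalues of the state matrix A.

-6, -2, -1

det(sI - A) = s^3 - (tr A)s^2 + (M11 + M22 + M33)s - det A, where Mii is the 2×2 principal minor of A obtained by deleting row i and column i.
tr A = (-1) + (-2) + (-6) = -9; M11 = (-2)·(-6) - 8·0 = 12 - 0 = 12; M22 = (-1)·(-6) - 0·(-10) = 6 - 0 = 6; M33 = (-1)·(-2) - 0·18 = 2 - 0 = 2; sum of minors = 20.
det A = (-1)·((-2)·(-6) - 8·0) - 0·(18·(-6) - 8·(-10)) + 0·(18·0 - (-2)·(-10)) = (-1)·12 - 0·(-28) + 0·(-20) = -12.
So p(s) = det(sI - A) = s^3 + 9s^2 + 20s + 12.
Rational-root test: any integer root divides 12. Testing small divisors, s = -1 works: p(-1) = -1 + 9 + (-20) + 12 = 0, so (s + 1) is a factor.
Dividing, p(s) = (s + 1)(s^2 + 8s + 12).
Factor s^2 + 8s + 12: two numbers with sum -8 and product 12 are -2 and -6, so s^2 + 8s + 12 = (s + 2)(s + 6).
Hence p(s) = (s + 1) (s + 2) (s + 6), with roots -6, -2, -1.
All eigenvalues have negative real part, so the system is asymptotically stable.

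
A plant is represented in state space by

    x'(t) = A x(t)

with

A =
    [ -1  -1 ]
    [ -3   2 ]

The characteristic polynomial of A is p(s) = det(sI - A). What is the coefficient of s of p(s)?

For a 2×2 matrix, det(sI - A) = s^2 - (tr A)s + det A.
tr A = 1, det A = -5.
So p(s) = s^2 - s - 5.
The coefficient of s is -1.

-1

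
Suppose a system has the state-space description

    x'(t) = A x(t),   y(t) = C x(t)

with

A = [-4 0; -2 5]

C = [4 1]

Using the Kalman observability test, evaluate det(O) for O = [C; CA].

38

CA = [[-18, 5]]
Observability matrix O = [C; CA] = [[4, 1], [-18, 5]]
det(O) = 4·5 - 1·(-18) = 20 - (-18) = 38
Since det(O) ≠ 0, rank(O) = 2 and the system is completely observable.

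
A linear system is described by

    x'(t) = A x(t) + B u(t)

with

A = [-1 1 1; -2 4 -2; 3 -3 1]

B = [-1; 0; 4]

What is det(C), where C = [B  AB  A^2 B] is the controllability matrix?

AB = [[5], [-6], [1]]
A^2B = [[-10], [-36], [34]]
Controllability matrix C = [B  AB  A^2B] = [[-1, 5, -10], [0, -6, -36], [4, 1, 34]]
Expanding along the first row, det(C) = (-1)·((-6)·34 - (-36)·1) - 5·(0·34 - (-36)·4) + (-10)·(0·1 - (-6)·4) = (-1)·(-168) - 5·144 + (-10)·24 = -792
Since det(C) ≠ 0, rank(C) = 3 and the system is completely controllable.

-792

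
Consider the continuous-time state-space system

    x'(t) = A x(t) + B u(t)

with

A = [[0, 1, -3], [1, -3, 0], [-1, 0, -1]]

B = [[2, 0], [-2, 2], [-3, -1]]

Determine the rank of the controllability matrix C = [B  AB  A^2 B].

3

AB = [[7, 5], [8, -6], [1, 1]]
A^2B = [[5, -9], [-17, 23], [-8, -6]]
Controllability matrix C = [B  AB  A^2B] = [[2, 0, 7, 5, 5, -9], [-2, 2, 8, -6, -17, 23], [-3, -1, 1, 1, -8, -6]]
Take the 3×3 submatrix of C formed by columns 1, 2, 3: [[2, 0, 7], [-2, 2, 8], [-3, -1, 1]]. Its determinant is 2·(2·1 - 8·(-1)) - 0·((-2)·1 - 8·(-3)) + 7·((-2)·(-1) - 2·(-3)) = 2·10 - 0·22 + 7·8 = 76 ≠ 0.
So rank(C) ≥ 3; since C has 3 rows, rank(C) = 3.
rank(C) = 3 = n, so the pair (A, B) is completely controllable.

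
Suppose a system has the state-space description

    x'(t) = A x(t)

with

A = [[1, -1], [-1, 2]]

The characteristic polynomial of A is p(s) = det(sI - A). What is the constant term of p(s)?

For a 2×2 matrix, det(sI - A) = s^2 - (tr A)s + det A.
tr A = 3, det A = 1.
So p(s) = s^2 - 3s + 1.
The constant term is 1.

1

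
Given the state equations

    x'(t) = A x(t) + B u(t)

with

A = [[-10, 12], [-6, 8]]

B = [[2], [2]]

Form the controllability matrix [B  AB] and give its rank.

AB = [[4], [4]]
Controllability matrix C = [B  AB] = [[2, 4], [2, 4]]
Every column of C is a scalar multiple of column 1 = [2, 2] (multipliers 1, 2), so the columns span a one-dimensional space.
C ≠ 0, hence rank(C) = 1.
rank(C) = 1 < n = 2, so the pair (A, B) is not completely controllable.

1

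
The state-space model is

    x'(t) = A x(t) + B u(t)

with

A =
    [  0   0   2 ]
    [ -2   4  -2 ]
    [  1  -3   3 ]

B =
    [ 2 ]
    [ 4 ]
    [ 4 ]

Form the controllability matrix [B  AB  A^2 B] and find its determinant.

-192

AB = [[8], [4], [2]]
A^2B = [[4], [-4], [2]]
Controllability matrix C = [B  AB  A^2B] = [[2, 8, 4], [4, 4, -4], [4, 2, 2]]
Expanding along the first row, det(C) = 2·(4·2 - (-4)·2) - 8·(4·2 - (-4)·4) + 4·(4·2 - 4·4) = 2·16 - 8·24 + 4·(-8) = -192
Since det(C) ≠ 0, rank(C) = 3 and the system is completely controllable.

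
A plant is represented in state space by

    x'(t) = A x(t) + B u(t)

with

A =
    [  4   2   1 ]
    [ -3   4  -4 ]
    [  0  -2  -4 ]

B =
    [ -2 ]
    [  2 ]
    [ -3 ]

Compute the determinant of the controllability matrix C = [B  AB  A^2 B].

AB = [[-7], [26], [8]]
A^2B = [[32], [93], [-84]]
Controllability matrix C = [B  AB  A^2B] = [[-2, -7, 32], [2, 26, 93], [-3, 8, -84]]
Expanding along the first row, det(C) = (-2)·(26·(-84) - 93·8) - (-7)·(2·(-84) - 93·(-3)) + 32·(2·8 - 26·(-3)) = (-2)·(-2928) - (-7)·111 + 32·94 = 9641
Since det(C) ≠ 0, rank(C) = 3 and the system is completely controllable.

9641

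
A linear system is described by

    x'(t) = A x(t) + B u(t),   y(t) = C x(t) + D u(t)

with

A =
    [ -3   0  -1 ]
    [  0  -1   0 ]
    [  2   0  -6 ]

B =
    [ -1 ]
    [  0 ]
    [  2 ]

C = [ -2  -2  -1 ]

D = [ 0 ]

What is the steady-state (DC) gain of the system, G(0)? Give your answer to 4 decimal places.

G(0) = C(-A)^{-1}B + D = -C A^{-1} B + D.
det A = -20, so A^{-1} = (1/-20)·adj(A) = [[-3/10, 0, 1/20], [0, -1, 0], [-1/10, 0, -3/20]]
A^{-1} B = [2/5, 0, -1/5]^T
C A^{-1} B = -3/5
G(0) = D - C A^{-1} B = 0 - (-3/5) = 3/5 ≈ 0.6000

0.6000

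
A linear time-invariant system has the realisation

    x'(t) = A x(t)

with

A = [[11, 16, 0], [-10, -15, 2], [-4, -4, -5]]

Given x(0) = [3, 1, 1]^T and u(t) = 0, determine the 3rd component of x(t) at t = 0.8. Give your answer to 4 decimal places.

det(sI - A) = s^3 - (tr A)s^2 + (M11 + M22 + M33)s - det A, where Mii is the 2×2 principal minor of A obtained by deleting row i and column i.
tr A = 11 + (-15) + (-5) = -9; M11 = (-15)·(-5) - 2·(-4) = 75 - (-8) = 83; M22 = 11·(-5) - 0·(-4) = -55 - 0 = -55; M33 = 11·(-15) - 16·(-10) = -165 - (-160) = -5; sum of minors = 23.
det A = 11·((-15)·(-5) - 2·(-4)) - 16·((-10)·(-5) - 2·(-4)) + 0·((-10)·(-4) - (-15)·(-4)) = 11·83 - 16·58 + 0·(-20) = -15.
So p(s) = det(sI - A) = s^3 + 9s^2 + 23s + 15.
Rational-root test: any integer root divides 15. Testing small divisors, s = -1 works: p(-1) = -1 + 9 + (-23) + 15 = 0, so (s + 1) is a factor.
Dividing, p(s) = (s + 1)(s^2 + 8s + 15).
Factor s^2 + 8s + 15: two numbers with sum -8 and product 15 are -3 and -5, so s^2 + 8s + 15 = (s + 3)(s + 5).
Hence p(s) = (s + 1) (s + 3) (s + 5), with roots -5, -3, -1.
The eigenvalues -5, -3, -1 are distinct and real, so A is diagonalisable and x(t) = e^{At} x(0) = V diag(e^{λ_i t}) V^{-1} x(0), where the columns of V are the eigenvectors.
λ = -5: A - (-5)I = [[16, 16, 0], [-10, -10, 2], [-4, -4, 0]]. v must be orthogonal to every row; (row 1) × (row 2) = [32, -32, 0], so take v_1 = [1, -1, 0]^T.
λ = -3: A - (-3)I = [[14, 16, 0], [-10, -12, 2], [-4, -4, -2]]. v must be orthogonal to every row; (row 1) × (row 2) = [32, -28, -8], so take v_2 = [-8, 7, 2]^T.
λ = -1: A - (-1)I = [[12, 16, 0], [-10, -14, 2], [-4, -4, -4]]. v must be orthogonal to every row; (row 1) × (row 2) = [32, -24, -8], so take v_3 = [-4, 3, 1]^T.
V = [v_1 v_2 v_3] = [[1, -8, -4], [-1, 7, 3], [0, 2, 1]] has det V = 1, so V^{-1} = adj(V)/det V = [[1, 0, 4], [1, 1, 1], [-2, -2, -1]].
Modal coordinates z(0) = V^{-1} x(0): 1·3 + 0·1 + 4·1 = 7; 1·3 + 1·1 + 1·1 = 5; (-2)·3 + (-2)·1 + (-1)·1 = -9; so z(0) = [7, 5, -9]^T.
x_3(t) = Σ_i (v_i)_3 · z_i(0) · e^{λ_i t} (row 3 of V times the modal terms).
x_3(0.8) = 0·7·e^{-5·0.8} + 2·5·e^{-3·0.8} + 1·(-9)·e^{-1·0.8} = 0·0.018316 + 10·0.090718 + (-9)·0.449329 = -3.1368.

-3.1368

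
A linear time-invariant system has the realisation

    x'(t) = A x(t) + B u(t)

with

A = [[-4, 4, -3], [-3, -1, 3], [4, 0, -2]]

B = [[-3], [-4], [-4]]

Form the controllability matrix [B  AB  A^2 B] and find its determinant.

AB = [[8], [1], [-4]]
A^2B = [[-16], [-37], [40]]
Controllability matrix C = [B  AB  A^2B] = [[-3, 8, -16], [-4, 1, -37], [-4, -4, 40]]
Expanding along the first row, det(C) = (-3)·(1·40 - (-37)·(-4)) - 8·((-4)·40 - (-37)·(-4)) + (-16)·((-4)·(-4) - 1·(-4)) = (-3)·(-108) - 8·(-308) + (-16)·20 = 2468
Since det(C) ≠ 0, rank(C) = 3 and the system is completely controllable.

2468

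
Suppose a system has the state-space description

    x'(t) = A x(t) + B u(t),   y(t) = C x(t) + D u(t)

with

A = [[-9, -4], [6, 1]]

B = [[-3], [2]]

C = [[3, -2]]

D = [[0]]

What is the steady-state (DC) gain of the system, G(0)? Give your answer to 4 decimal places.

-1.0000

G(0) = C(-A)^{-1}B + D = -C A^{-1} B + D.
det A = 15, so A^{-1} = (1/15)·adj(A) = [[1/15, 4/15], [-2/5, -3/5]]
A^{-1} B = [1/3, 0]^T
C A^{-1} B = 1
G(0) = D - C A^{-1} B = 0 - (1) = -1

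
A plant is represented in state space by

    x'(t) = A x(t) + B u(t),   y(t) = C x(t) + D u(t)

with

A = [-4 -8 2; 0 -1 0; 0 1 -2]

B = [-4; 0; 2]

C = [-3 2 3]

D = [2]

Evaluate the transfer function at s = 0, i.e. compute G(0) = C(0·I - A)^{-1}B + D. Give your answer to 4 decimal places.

G(0) = C(-A)^{-1}B + D = -C A^{-1} B + D.
det A = -8, so A^{-1} = (1/-8)·adj(A) = [[-1/4, 7/4, -1/4], [0, -1, 0], [0, -1/2, -1/2]]
A^{-1} B = [1/2, 0, -1]^T
C A^{-1} B = -9/2
G(0) = D - C A^{-1} B = 2 - (-9/2) = 13/2 ≈ 6.5000

6.5000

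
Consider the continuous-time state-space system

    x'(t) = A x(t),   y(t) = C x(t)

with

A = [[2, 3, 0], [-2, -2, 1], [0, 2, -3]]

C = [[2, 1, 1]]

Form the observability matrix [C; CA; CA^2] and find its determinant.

124

CA = [[2, 6, -2]]
CA^2 = [[-8, -10, 12]]
Observability matrix O = [C; CA; CA^2] = [[2, 1, 1], [2, 6, -2], [-8, -10, 12]]
Expanding along the first row, det(O) = 2·(6·12 - (-2)·(-10)) - 1·(2·12 - (-2)·(-8)) + 1·(2·(-10) - 6·(-8)) = 2·52 - 1·8 + 1·28 = 124
Since det(O) ≠ 0, rank(O) = 3 and the system is completely observable.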